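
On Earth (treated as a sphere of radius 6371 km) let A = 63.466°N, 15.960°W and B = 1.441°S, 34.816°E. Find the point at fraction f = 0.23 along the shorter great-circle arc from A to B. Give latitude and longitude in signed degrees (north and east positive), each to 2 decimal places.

50.84°, 6.15°

The central angle between A and B is δ = 1.3079 rad.
With f = 0.23, the slerp weights are sin((1−f)δ)/sin δ = 0.8753 and sin(fδ)/sin δ = 0.3068.
Weighted sum of the unit vectors: (0.8753)·(0.4295,-0.1228,0.8947) + (0.3068)·(0.8207,0.5708,-0.0251) = (0.6278, 0.0676, 0.7754).
Converting back: φ = atan2(z, √(x²+y²)) = 50.84°, λ = atan2(y, x) = 6.15°.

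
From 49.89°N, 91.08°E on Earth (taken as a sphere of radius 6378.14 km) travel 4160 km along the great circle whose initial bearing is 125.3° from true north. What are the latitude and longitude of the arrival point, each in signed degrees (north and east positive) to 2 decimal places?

22.45°, 123.49°

Angular distance δ = d/R = 4160/6378.14 = 0.65223 rad; initial bearing θ = 2.1869 rad.
sin φ₂ = sin φ₁ cos δ + cos φ₁ sin δ cos θ = (0.7648)(0.7947) + (0.6443)(0.6070)(-0.5779) = 0.3819, so φ₂ = 22.45°.
Δλ = atan2(sin θ sin δ cos φ₁, cos δ − sin φ₁ sin φ₂) = atan2(0.3191, 0.5027) = 32.410°.
λ₂ = 91.080° + 32.410° = 123.49°.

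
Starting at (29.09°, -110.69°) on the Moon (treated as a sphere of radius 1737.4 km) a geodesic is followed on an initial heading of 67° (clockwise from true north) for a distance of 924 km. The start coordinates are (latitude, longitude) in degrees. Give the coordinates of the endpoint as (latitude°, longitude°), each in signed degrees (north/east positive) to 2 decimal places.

Angular distance δ = d/R = 924/1737.4 = 0.53183 rad; initial bearing θ = 1.1694 rad.
sin φ₂ = sin φ₁ cos δ + cos φ₁ sin δ cos θ = (0.4862)(0.8619) + (0.8739)(0.5071)(0.3907) = 0.5922, so φ₂ = 36.31°.
Δλ = atan2(sin θ sin δ cos φ₁, cos δ − sin φ₁ sin φ₂) = atan2(0.4079, 0.5740) = 35.401°.
λ₂ = -110.690° + 35.401° = -75.29°.

36.31°, -75.29°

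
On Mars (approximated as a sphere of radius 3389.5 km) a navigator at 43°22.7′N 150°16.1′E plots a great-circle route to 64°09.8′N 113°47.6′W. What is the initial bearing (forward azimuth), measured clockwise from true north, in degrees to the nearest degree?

32°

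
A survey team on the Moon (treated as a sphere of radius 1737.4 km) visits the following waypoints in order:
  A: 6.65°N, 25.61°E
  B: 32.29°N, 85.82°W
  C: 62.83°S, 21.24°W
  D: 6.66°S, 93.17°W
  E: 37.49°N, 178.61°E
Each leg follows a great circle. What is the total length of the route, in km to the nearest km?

11545 km

Leg A→B: central angle 1.8182 rad, distance 3159.0 km.
Leg B→C: central angle 1.8855 rad, distance 3275.9 km.
Leg C→D: central angle 1.3245 rad, distance 2301.1 km.
Leg D→E: central angle 1.6169 rad, distance 2809.2 km.
Total: 3159.0 + 3275.9 + 2301.1 + 2809.2 ≈ 11545 km.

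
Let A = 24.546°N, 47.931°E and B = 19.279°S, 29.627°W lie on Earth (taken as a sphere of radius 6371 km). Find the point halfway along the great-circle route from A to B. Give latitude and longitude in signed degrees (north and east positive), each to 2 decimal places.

3.38°, 8.30°

Central angle δ = 1.5229 rad. Interpolating on the sphere with fraction f = 0.5:
P = [sin((1−f)δ)·A + sin(fδ)·B] / sin δ = 0.6908·A + 0.6908·B in Cartesian coordinates,
giving P = (0.9878, 0.1441, 0.0589), i.e. latitude 3.38°, longitude 8.30°.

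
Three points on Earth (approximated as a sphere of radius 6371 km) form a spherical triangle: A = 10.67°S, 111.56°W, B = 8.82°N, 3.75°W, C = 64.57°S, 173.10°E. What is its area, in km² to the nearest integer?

Side lengths (central angles): a = 2.1678, b = 1.2932, c = 1.9022 rad; semiperimeter s = 2.6816.
By l'Huilier's theorem, tan(E/4) = √[tan(s/2) tan((s−a)/2) tan((s−b)/2) tan((s−c)/2)], giving spherical excess E = 2.2182 rad.
Area = E·R² = 2.2182 × (6371)² ≈ 90037291 km².

90037291 km²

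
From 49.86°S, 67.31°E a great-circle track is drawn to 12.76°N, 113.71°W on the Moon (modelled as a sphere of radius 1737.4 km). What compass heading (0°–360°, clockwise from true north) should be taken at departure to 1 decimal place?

178.4°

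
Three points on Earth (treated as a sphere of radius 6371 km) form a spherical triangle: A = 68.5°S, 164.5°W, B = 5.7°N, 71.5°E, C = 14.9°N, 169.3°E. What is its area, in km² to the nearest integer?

77184193 km²

Side lengths (central angles): a = 1.6760, b = 1.4922, c = 1.8717 rad; semiperimeter s = 2.5199.
By l'Huilier's theorem, tan(E/4) = √[tan(s/2) tan((s−a)/2) tan((s−b)/2) tan((s−c)/2)], giving spherical excess E = 1.9016 rad.
Area = E·R² = 1.9016 × (6371)² ≈ 77184193 km².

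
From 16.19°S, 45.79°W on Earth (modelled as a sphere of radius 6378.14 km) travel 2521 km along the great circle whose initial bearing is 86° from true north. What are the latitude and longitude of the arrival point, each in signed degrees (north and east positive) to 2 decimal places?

-13.39°, -22.53°

Angular distance δ = d/R = 2521/6378.14 = 0.39526 rad; initial bearing θ = 1.5010 rad.
sin φ₂ = sin φ₁ cos δ + cos φ₁ sin δ cos θ = (-0.2788)(0.9229) + (0.9603)(0.3850)(0.0698) = -0.2315, so φ₂ = -13.39°.
Δλ = atan2(sin θ sin δ cos φ₁, cos δ − sin φ₁ sin φ₂) = atan2(0.3689, 0.8583) = 23.256°.
λ₂ = -45.790° + 23.256° = -22.53°.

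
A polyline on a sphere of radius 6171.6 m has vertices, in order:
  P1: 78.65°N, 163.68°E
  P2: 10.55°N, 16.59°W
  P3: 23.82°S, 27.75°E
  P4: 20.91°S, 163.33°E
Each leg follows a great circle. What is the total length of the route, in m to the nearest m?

28425 m

Leg P1→P2: central angle 1.5848 rad, distance 9780.5 m.
Leg P2→P3: central angle 0.9652 rad, distance 5956.6 m.
Leg P3→P4: central angle 2.0558 rad, distance 12687.6 m.
Total: 9780.5 + 5956.6 + 12687.6 ≈ 28425 m.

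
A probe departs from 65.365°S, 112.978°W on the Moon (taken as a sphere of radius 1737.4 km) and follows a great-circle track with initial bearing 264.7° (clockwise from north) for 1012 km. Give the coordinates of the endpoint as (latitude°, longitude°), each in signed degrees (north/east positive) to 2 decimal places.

Angular distance δ = d/R = 1012/1737.4 = 0.58248 rad; initial bearing θ = 4.6199 rad.
sin φ₂ = sin φ₁ cos δ + cos φ₁ sin δ cos θ = (-0.9090)(0.8351) + (0.4168)(0.5501)(-0.0924) = -0.7803, so φ₂ = -51.29°.
Δλ = atan2(sin θ sin δ cos φ₁, cos δ − sin φ₁ sin φ₂) = atan2(-0.2283, 0.1258) = -61.137°.
λ₂ = -112.978° − 61.137° = -174.11°.

-51.29°, -174.11°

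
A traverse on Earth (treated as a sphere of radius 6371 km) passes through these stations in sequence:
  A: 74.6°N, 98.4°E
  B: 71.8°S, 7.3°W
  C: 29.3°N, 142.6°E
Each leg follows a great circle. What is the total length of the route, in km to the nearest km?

Leg A→B: central angle 2.7885 rad, distance 17765.5 km.
Leg B→C: central angle 2.3470 rad, distance 14952.5 km.
Total: 17765.5 + 14952.5 ≈ 32718 km.

32718 km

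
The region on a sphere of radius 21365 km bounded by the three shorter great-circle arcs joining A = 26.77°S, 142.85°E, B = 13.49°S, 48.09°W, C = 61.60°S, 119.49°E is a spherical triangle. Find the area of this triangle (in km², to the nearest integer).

256907230 km²

Side lengths (central angles): a = 1.8198, b = 0.6664, c = 2.4148 rad; semiperimeter s = 2.4506.
By l'Huilier's theorem, tan(E/4) = √[tan(s/2) tan((s−a)/2) tan((s−b)/2) tan((s−c)/2)], giving spherical excess E = 0.5628 rad.
Area = E·R² = 0.5628 × (21365)² ≈ 256907230 km².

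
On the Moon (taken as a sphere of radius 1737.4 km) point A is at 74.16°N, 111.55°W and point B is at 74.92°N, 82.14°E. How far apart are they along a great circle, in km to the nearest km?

931 km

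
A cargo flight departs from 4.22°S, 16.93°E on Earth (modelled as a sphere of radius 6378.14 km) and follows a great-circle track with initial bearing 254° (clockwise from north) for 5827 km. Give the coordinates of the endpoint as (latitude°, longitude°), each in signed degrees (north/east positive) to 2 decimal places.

-15.22°, -35.14°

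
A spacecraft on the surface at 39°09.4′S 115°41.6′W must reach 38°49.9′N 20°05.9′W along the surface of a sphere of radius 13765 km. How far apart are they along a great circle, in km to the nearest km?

28122 km

With latitudes φ₁ = -39.157°, φ₂ = 38.832° and longitude difference Δλ = 95.595°:
cos c = sin φ₁ sin φ₂ + cos φ₁ cos φ₂ cos Δλ = (-0.6314)(0.6270) + (0.7754)(0.7790)(-0.0975) = -0.45483,
so c = arccos(-0.45483) = 2.04298 rad.
Distance = R·c = 13765 × 2.0430 ≈ 28122 km.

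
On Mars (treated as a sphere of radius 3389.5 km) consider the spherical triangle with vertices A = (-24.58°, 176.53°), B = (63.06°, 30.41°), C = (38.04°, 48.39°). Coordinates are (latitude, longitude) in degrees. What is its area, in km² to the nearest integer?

13399878 km²

Side lengths (central angles): a = 0.4762, b = 2.3443, c = 2.3644 rad; semiperimeter s = 2.5924.
By l'Huilier's theorem, tan(E/4) = √[tan(s/2) tan((s−a)/2) tan((s−b)/2) tan((s−c)/2)], giving spherical excess E = 1.1664 rad.
Area = E·R² = 1.1664 × (3389.5)² ≈ 13399878 km².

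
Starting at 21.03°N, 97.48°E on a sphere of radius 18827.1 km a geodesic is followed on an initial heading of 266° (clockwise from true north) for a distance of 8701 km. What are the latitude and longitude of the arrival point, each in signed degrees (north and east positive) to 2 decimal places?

Angular distance δ = d/R = 8701/18827.1 = 0.46215 rad; initial bearing θ = 4.6426 rad.
sin φ₂ = sin φ₁ cos δ + cos φ₁ sin δ cos θ = (0.3589)(0.8951) + (0.9334)(0.4459)(-0.0698) = 0.2922, so φ₂ = 16.99°.
Δλ = atan2(sin θ sin δ cos φ₁, cos δ − sin φ₁ sin φ₂) = atan2(-0.4152, 0.7902) = -27.716°.
λ₂ = 97.480° − 27.716° = 69.76°.

16.99°, 69.76°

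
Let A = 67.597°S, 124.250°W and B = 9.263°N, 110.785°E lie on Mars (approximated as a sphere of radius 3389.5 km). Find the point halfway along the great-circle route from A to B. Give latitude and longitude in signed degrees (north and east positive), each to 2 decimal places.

-42.63°, 132.90°

The central angle between A and B is δ = 1.9438 rad.
With f = 0.5, the slerp weights are sin((1−f)δ)/sin δ = 0.8869 and sin(fδ)/sin δ = 0.8869.
Weighted sum of the unit vectors: (0.8869)·(-0.2145,-0.3150,-0.9245) + (0.8869)·(-0.3502,0.9227,0.1610) = (-0.5009, 0.5390, -0.6772).
Converting back: φ = atan2(z, √(x²+y²)) = -42.63°, λ = atan2(y, x) = 132.90°.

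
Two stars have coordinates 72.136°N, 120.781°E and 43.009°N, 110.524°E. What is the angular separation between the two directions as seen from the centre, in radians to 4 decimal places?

In radians: φ₁ = 1.2590, φ₂ = 0.7506, Δλ = -10.257° = -0.1790 rad.
Haversine: a = sin²(Δφ/2) + cos φ₁ cos φ₂ sin²(Δλ/2) = 0.0632 + (0.3068)(0.7312)(0.0080) = 0.06502.
Central angle c = 2·arcsin(√a) = 0.51568 rad.
So the angular separation is 0.5157 rad.

0.5157 rad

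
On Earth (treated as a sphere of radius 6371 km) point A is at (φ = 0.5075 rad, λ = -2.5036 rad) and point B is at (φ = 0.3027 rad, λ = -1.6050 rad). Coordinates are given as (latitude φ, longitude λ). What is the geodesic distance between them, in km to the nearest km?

Let φ₁ = 0.5075 rad, φ₂ = 0.3027 rad, and Δλ = 0.8986 rad.
Haversine: a = sin²(Δφ/2) + cos φ₁ cos φ₂ sin²(Δλ/2) = 0.0104 + (0.8740)(0.9545)(0.1886) = 0.16782.
Central angle c = 2·arcsin(√a) = 0.84417 rad.
Distance = R·c = 6371 × 0.8442 ≈ 5378 km.

5378 km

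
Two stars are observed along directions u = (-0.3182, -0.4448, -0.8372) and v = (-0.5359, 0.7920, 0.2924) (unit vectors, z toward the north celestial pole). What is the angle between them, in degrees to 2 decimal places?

u·v = -0.4266; |u| = 1.0000, |v| = 1.0000.
cos θ = (u·v)/(|u||v|) = -0.4266, so θ = 115.25°.

115.25°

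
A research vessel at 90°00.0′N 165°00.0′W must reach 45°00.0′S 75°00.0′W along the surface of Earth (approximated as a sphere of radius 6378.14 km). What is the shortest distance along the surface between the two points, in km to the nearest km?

15028 km

With latitudes φ₁ = 90.000°, φ₂ = -45.000° and longitude difference Δλ = 90.000°:
cos c = sin φ₁ sin φ₂ + cos φ₁ cos φ₂ cos Δλ = (1.0000)(-0.7071) + (0.0000)(0.7071)(0.0000) = -0.70711,
so c = arccos(-0.70711) = 2.35619 rad.
Distance = R·c = 6378.14 × 2.3562 ≈ 15028 km.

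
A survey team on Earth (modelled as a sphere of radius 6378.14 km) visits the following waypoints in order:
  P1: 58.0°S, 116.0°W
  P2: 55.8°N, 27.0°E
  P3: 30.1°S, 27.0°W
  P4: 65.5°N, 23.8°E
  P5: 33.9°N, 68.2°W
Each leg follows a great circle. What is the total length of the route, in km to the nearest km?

Leg P1→P2: central angle 2.7913 rad, distance 17803.5 km.
Leg P2→P3: central angle 1.7001 rad, distance 10843.6 km.
Leg P3→P4: central angle 1.8025 rad, distance 11496.4 km.
Leg P4→P5: central angle 1.0524 rad, distance 6712.2 km.
Total: 17803.5 + 10843.6 + 11496.4 + 6712.2 ≈ 46856 km.

46856 km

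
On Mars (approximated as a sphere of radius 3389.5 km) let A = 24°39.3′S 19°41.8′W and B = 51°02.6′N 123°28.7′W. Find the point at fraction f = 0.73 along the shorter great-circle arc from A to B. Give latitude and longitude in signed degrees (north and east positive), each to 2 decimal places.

Central angle δ = 2.0494 rad. Interpolating on the sphere with fraction f = 0.73:
P = [sin((1−f)δ)·A + sin(fδ)·B] / sin δ = 0.5920·A + 1.1234·B in Cartesian coordinates,
giving P = (0.1170, -0.7705, 0.6266), i.e. latitude 38.80°, longitude -81.37°.

38.80°, -81.37°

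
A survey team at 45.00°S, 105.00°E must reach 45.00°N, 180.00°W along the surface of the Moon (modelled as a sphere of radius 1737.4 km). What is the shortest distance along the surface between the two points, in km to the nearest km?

3389 km

In radians: φ₁ = -0.7854, φ₂ = 0.7854, Δλ = 75.000° = 1.3090 rad.
Haversine: a = sin²(Δφ/2) + cos φ₁ cos φ₂ sin²(Δλ/2) = 0.5000 + (0.7071)(0.7071)(0.3706) = 0.68530.
Central angle c = 2·arcsin(√a) = 1.95044 rad.
Distance = R·c = 1737.4 × 1.9504 ≈ 3389 km.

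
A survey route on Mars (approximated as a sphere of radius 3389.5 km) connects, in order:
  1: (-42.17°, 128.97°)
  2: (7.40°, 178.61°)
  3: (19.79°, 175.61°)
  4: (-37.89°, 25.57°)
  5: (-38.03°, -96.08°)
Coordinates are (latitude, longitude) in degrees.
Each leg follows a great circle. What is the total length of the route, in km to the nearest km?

Leg 1→2: central angle 1.1707 rad, distance 3968.1 km.
Leg 2→3: central angle 0.2221 rad, distance 752.9 km.
Leg 3→4: central angle 2.5892 rad, distance 8776.2 km.
Leg 4→5: central angle 1.5186 rad, distance 5147.3 km.
Total: 3968.1 + 752.9 + 8776.2 + 5147.3 ≈ 18645 km.

18645 km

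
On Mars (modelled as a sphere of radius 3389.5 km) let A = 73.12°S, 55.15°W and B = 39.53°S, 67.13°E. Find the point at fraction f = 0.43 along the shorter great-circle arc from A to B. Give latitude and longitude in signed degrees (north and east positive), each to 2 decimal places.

The central angle between A and B is δ = 1.0593 rad.
With f = 0.43, the slerp weights are sin((1−f)δ)/sin δ = 0.6511 and sin(fδ)/sin δ = 0.5045.
Weighted sum of the unit vectors: (0.6511)·(0.1659,-0.2383,-0.9569) + (0.5045)·(0.2998,0.7107,-0.6365) = (0.2593, 0.2034, -0.9442).
Converting back: φ = atan2(z, √(x²+y²)) = -70.76°, λ = atan2(y, x) = 38.11°.

-70.76°, 38.11°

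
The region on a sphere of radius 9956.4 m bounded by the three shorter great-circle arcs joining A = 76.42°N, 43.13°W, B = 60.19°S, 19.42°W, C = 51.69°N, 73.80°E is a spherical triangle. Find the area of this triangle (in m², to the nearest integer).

206573444 m²

Side lengths (central angles): a = 2.3436, b = 0.7999, c = 2.3987 rad; semiperimeter s = 2.7711.
By l'Huilier's theorem, tan(E/4) = √[tan(s/2) tan((s−a)/2) tan((s−b)/2) tan((s−c)/2)], giving spherical excess E = 2.0839 rad.
Area = E·R² = 2.0839 × (9956.4)² ≈ 206573444 m².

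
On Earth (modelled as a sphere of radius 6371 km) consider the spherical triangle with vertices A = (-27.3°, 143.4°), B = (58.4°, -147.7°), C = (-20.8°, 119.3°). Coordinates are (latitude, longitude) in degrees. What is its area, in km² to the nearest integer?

20804083 km²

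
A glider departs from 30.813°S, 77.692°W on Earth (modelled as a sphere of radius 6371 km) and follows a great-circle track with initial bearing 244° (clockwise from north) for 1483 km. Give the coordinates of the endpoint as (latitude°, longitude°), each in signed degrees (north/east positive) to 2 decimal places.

-35.82°, -92.51°

Angular distance δ = d/R = 1483/6371 = 0.23277 rad; initial bearing θ = 4.2586 rad.
sin φ₂ = sin φ₁ cos δ + cos φ₁ sin δ cos θ = (-0.5122)(0.9730) + (0.8588)(0.2307)(-0.4384) = -0.5853, so φ₂ = -35.82°.
Δλ = atan2(sin θ sin δ cos φ₁, cos δ − sin φ₁ sin φ₂) = atan2(-0.1781, 0.6732) = -14.815°.
λ₂ = -77.692° − 14.815° = -92.51°.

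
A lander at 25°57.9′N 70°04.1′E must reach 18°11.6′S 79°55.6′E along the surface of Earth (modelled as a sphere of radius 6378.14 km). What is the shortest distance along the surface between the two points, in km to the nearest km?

Let φ₁ = 0.4532 rad, φ₂ = -0.3175 rad, and Δλ = 0.1721 rad.
cos c = sin φ₁ sin φ₂ + cos φ₁ cos φ₂ cos Δλ = (0.4378)(-0.3122) + (0.8991)(0.9500)(0.9852) = 0.70481,
so c = arccos(0.70481) = 0.78865 rad.
Distance = R·c = 6378.14 × 0.7886 ≈ 5030 km.

5030 km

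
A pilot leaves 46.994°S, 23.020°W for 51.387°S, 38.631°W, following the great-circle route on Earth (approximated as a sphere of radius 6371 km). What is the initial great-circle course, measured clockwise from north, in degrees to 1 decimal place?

240.9°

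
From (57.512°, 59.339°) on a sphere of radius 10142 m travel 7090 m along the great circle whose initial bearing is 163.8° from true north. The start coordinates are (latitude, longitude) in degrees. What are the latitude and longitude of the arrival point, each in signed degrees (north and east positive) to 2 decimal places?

Angular distance δ = d/R = 7090/10142 = 0.69907 rad; initial bearing θ = 2.8588 rad.
sin φ₂ = sin φ₁ cos δ + cos φ₁ sin δ cos θ = (0.8435)(0.7654) + (0.5371)(0.6435)(-0.9603) = 0.3137, so φ₂ = 18.28°.
Δλ = atan2(sin θ sin δ cos φ₁, cos δ − sin φ₁ sin φ₂) = atan2(0.0964, 0.5008) = 10.899°.
λ₂ = 59.339° + 10.899° = 70.24°.

18.28°, 70.24°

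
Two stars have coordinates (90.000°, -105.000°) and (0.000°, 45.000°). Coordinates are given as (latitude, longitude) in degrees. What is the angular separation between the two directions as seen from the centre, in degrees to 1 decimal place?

90.0°

Let φ₁ = 1.5708 rad, φ₂ = 0.0000 rad, and Δλ = 2.6180 rad.
Haversine: a = sin²(Δφ/2) + cos φ₁ cos φ₂ sin²(Δλ/2) = 0.5000 + (0.0000)(1.0000)(0.9330) = 0.50000.
Central angle c = 2·arcsin(√a) = 1.57080 rad.
So the angular separation is 90.0°.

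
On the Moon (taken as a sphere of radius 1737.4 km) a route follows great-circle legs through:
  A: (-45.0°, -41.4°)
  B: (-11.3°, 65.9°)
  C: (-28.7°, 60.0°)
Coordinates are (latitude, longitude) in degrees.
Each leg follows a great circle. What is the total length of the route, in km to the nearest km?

3400 km

Leg A→B: central angle 1.6385 rad, distance 2846.7 km.
Leg B→C: central angle 0.3186 rad, distance 553.5 km.
Total: 2846.7 + 553.5 ≈ 3400 km.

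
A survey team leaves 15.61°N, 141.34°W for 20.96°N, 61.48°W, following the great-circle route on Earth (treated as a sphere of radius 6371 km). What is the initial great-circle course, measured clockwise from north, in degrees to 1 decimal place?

71.9°

Δλ = 79.860° = 1.3938 rad.
y = sin Δλ · cos φ₂ = (0.9844)(0.9338) = 0.9192
x = cos φ₁ sin φ₂ − sin φ₁ cos φ₂ cos Δλ = (0.9631)(0.3577) − (0.2691)(0.9338)(0.1761) = 0.3003
θ = atan2(y, x) = 71.91°, so the bearing is 71.9°.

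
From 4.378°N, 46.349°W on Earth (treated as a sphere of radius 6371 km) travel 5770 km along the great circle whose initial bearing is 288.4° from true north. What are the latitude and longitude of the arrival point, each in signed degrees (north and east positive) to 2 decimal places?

17.14°, -97.73°

Angular distance δ = d/R = 5770/6371 = 0.90567 rad; initial bearing θ = 5.0335 rad.
sin φ₂ = sin φ₁ cos δ + cos φ₁ sin δ cos θ = (0.0763)(0.6172) + (0.9971)(0.7868)(0.3156) = 0.2948, so φ₂ = 17.14°.
Δλ = atan2(sin θ sin δ cos φ₁, cos δ − sin φ₁ sin φ₂) = atan2(-0.7444, 0.5947) = -51.382°.
λ₂ = -46.349° − 51.382° = -97.73°.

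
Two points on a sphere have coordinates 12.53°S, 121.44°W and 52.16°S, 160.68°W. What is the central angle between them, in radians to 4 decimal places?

0.8826 rad

Let φ₁ = -0.2187 rad, φ₂ = -0.9104 rad, and Δλ = -0.6849 rad.
cos c = sin φ₁ sin φ₂ + cos φ₁ cos φ₂ cos Δλ = (-0.2170)(-0.7897) + (0.9762)(0.6135)(0.7745) = 0.63514,
so c = arccos(0.63514) = 0.88261 rad.
So the angular separation is 0.8826 rad.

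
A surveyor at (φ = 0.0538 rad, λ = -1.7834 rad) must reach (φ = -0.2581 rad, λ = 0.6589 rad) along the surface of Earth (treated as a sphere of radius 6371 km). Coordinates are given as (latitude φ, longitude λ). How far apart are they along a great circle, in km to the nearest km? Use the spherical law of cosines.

With latitudes φ₁ = 3.083°, φ₂ = -14.788° and longitude difference Δλ = 139.933°:
cos c = sin φ₁ sin φ₂ + cos φ₁ cos φ₂ cos Δλ = (0.0538)(-0.2552) + (0.9986)(0.9669)(-0.7653) = -0.75260,
so c = arccos(-0.75260) = 2.42280 rad.
Distance = R·c = 6371 × 2.4228 ≈ 15436 km.

15436 km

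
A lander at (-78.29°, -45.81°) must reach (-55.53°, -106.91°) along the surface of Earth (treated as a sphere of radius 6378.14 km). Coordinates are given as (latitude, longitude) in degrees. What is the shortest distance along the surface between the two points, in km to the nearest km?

With latitudes φ₁ = -78.290°, φ₂ = -55.530° and longitude difference Δλ = -61.100°:
cos c = sin φ₁ sin φ₂ + cos φ₁ cos φ₂ cos Δλ = (-0.9792)(-0.8244) + (0.2030)(0.5660)(0.4833) = 0.86278,
so c = arccos(0.86278) = 0.53006 rad.
Distance = R·c = 6378.14 × 0.5301 ≈ 3381 km.

3381 km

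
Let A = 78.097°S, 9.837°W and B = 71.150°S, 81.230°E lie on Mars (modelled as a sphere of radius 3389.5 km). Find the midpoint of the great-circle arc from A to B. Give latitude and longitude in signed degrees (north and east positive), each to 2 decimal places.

The central angle between A and B is δ = 0.3903 rad.
With f = 0.5, the slerp weights are sin((1−f)δ)/sin δ = 0.5097 and sin(fδ)/sin δ = 0.5097.
Weighted sum of the unit vectors: (0.5097)·(0.2032,-0.0352,-0.9785) + (0.5097)·(0.0493,0.3193,-0.9464) = (0.1287, 0.1448, -0.9811).
Converting back: φ = atan2(z, √(x²+y²)) = -78.83°, λ = atan2(y, x) = 48.37°.

-78.83°, 48.37°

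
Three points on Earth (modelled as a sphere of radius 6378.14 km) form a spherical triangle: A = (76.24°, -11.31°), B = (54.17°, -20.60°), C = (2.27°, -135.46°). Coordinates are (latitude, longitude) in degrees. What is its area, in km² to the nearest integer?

17684096 km²

Side lengths (central angles): a = 1.7862, b = 1.6659, c = 0.3900 rad; semiperimeter s = 1.9211.
By l'Huilier's theorem, tan(E/4) = √[tan(s/2) tan((s−a)/2) tan((s−b)/2) tan((s−c)/2)], giving spherical excess E = 0.4347 rad.
Area = E·R² = 0.4347 × (6378.14)² ≈ 17684096 km².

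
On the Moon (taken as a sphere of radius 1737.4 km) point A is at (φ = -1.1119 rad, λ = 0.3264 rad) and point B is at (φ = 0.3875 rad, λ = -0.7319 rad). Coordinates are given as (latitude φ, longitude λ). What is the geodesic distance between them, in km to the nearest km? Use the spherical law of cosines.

In radians: φ₁ = -1.1119, φ₂ = 0.3875, Δλ = -60.636° = -1.0583 rad.
cos c = sin φ₁ sin φ₂ + cos φ₁ cos φ₂ cos Δλ = (-0.8965)(0.3779) + (0.4430)(0.9259)(0.4904) = -0.13768,
so c = arccos(-0.13768) = 1.70891 rad.
Distance = R·c = 1737.4 × 1.7089 ≈ 2969 km.

2969 km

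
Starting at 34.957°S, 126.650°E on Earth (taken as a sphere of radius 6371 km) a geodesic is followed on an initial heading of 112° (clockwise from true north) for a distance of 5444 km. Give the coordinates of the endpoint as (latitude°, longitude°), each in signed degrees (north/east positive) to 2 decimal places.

-37.43°, -171.63°

Angular distance δ = d/R = 5444/6371 = 0.85450 rad; initial bearing θ = 1.9548 rad.
sin φ₂ = sin φ₁ cos δ + cos φ₁ sin δ cos θ = (-0.5730)(0.6566) + (0.8196)(0.7542)(-0.3746) = -0.6078, so φ₂ = -37.43°.
Δλ = atan2(sin θ sin δ cos φ₁, cos δ − sin φ₁ sin φ₂) = atan2(0.5732, 0.3084) = 61.719°.
λ₂ = 126.650° + 61.719° = 188.37° → -171.63° after wrapping to (−180°, 180°].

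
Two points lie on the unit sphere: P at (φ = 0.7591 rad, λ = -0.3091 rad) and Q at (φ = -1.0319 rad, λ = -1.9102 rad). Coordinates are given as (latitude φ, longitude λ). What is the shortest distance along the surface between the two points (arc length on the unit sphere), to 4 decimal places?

2.2168

Let φ₁ = 0.7591 rad, φ₂ = -1.0319 rad, and Δλ = -1.6011 rad.
cos c = sin φ₁ sin φ₂ + cos φ₁ cos φ₂ cos Δλ = (0.6883)(-0.8583) + (0.7255)(0.5132)(-0.0303) = -0.60200,
so c = arccos(-0.60200) = 2.21681 rad.
On the unit sphere the arc length equals the central angle: 2.2168.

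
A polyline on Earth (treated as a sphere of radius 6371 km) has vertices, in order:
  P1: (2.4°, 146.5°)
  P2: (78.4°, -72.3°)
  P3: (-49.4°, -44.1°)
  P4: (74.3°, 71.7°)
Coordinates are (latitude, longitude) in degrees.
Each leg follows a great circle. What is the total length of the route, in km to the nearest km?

Leg P1→P2: central angle 1.6866 rad, distance 10745.4 km.
Leg P2→P3: central angle 2.2503 rad, distance 14336.9 km.
Leg P3→P4: central angle 2.5108 rad, distance 15996.6 km.
Total: 10745.4 + 14336.9 + 15996.6 ≈ 41079 km.

41079 km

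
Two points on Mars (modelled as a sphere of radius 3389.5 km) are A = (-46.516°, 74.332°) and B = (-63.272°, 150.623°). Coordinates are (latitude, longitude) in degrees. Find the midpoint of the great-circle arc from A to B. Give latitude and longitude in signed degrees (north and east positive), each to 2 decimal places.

-60.74°, 103.13°

Central angle δ = 0.7650 rad. Interpolating on the sphere with fraction f = 0.5:
P = [sin((1−f)δ)·A + sin(fδ)·B] / sin δ = 0.5389·A + 0.5389·B in Cartesian coordinates,
giving P = (-0.1111, 0.4760, -0.8724), i.e. latitude -60.74°, longitude 103.13°.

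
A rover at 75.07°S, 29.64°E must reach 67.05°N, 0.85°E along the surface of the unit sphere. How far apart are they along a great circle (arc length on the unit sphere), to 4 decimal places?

2.5010

In radians: φ₁ = -1.3102, φ₂ = 1.1702, Δλ = -28.790° = -0.5025 rad.
cos c = sin φ₁ sin φ₂ + cos φ₁ cos φ₂ cos Δλ = (-0.9662)(0.9208) + (0.2576)(0.3899)(0.8764) = -0.80172,
so c = arccos(-0.80172) = 2.50096 rad.
On the unit sphere the arc length equals the central angle: 2.5010.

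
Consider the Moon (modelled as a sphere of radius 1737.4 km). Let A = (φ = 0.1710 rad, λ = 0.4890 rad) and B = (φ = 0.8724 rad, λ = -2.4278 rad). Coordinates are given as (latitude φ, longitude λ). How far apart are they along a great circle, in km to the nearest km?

3614 km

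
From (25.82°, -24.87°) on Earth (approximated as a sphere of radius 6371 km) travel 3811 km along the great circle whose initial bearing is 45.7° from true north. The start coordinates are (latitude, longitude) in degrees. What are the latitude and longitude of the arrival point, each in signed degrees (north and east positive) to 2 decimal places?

45.56°, 10.27°

Angular distance δ = d/R = 3811/6371 = 0.59818 rad; initial bearing θ = 0.7976 rad.
sin φ₂ = sin φ₁ cos δ + cos φ₁ sin δ cos θ = (0.4355)(0.8264) + (0.9002)(0.5631)(0.6984) = 0.7140, so φ₂ = 45.56°.
Δλ = atan2(sin θ sin δ cos φ₁, cos δ − sin φ₁ sin φ₂) = atan2(0.3628, 0.5154) = 35.142°.
λ₂ = -24.870° + 35.142° = 10.27°.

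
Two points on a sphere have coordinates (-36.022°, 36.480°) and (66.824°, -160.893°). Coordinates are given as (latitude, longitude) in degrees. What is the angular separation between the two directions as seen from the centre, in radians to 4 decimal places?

2.5763 rad

Let φ₁ = -0.6287 rad, φ₂ = 1.1663 rad, and Δλ = 2.8384 rad.
Haversine: a = sin²(Δφ/2) + cos φ₁ cos φ₂ sin²(Δλ/2) = 0.6112 + (0.8088)(0.3936)(0.9772) = 0.92221.
Central angle c = 2·arcsin(√a) = 2.57628 rad.
So the angular separation is 2.5763 rad.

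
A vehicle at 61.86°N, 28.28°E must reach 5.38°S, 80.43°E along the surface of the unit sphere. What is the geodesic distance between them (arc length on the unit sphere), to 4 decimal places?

With latitudes φ₁ = 61.860°, φ₂ = -5.380° and longitude difference Δλ = 52.150°:
cos c = sin φ₁ sin φ₂ + cos φ₁ cos φ₂ cos Δλ = (0.8818)(-0.0938) + (0.4716)(0.9956)(0.6136) = 0.20544,
so c = arccos(0.20544) = 1.36389 rad.
On the unit sphere the arc length equals the central angle: 1.3639.

1.3639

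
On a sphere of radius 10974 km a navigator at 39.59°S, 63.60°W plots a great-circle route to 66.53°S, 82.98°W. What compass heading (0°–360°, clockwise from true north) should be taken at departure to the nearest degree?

With φ₁ = -0.6910, φ₂ = -1.1612, Δλ = -0.3382 rad, the forward-azimuth formula gives
θ = atan2( sin Δλ cos φ₂ , cos φ₁ sin φ₂ − sin φ₁ cos φ₂ cos Δλ ) = atan2(-0.1322, -0.4674) = -164.21°.
Adding 360° brings this into [0°, 360°): 196°.

196°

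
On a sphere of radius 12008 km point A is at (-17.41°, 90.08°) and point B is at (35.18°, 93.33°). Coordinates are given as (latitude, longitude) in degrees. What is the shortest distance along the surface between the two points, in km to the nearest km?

Let φ₁ = -0.3039 rad, φ₂ = 0.6140 rad, and Δλ = 0.0567 rad.
cos c = sin φ₁ sin φ₂ + cos φ₁ cos φ₂ cos Δλ = (-0.2992)(0.5761) + (0.9542)(0.8173)(0.9984) = 0.60626,
so c = arccos(0.60626) = 0.91945 rad.
Distance = R·c = 12008 × 0.9194 ≈ 11041 km.

11041 km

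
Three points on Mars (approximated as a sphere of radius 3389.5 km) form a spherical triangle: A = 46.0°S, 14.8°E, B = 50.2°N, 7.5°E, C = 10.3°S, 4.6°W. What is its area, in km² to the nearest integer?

2983805 km²

Side lengths (central angles): a = 1.0719, b = 0.6868, c = 1.6826 rad; semiperimeter s = 1.7207.
By l'Huilier's theorem, tan(E/4) = √[tan(s/2) tan((s−a)/2) tan((s−b)/2) tan((s−c)/2)], giving spherical excess E = 0.2597 rad.
Area = E·R² = 0.2597 × (3389.5)² ≈ 2983805 km².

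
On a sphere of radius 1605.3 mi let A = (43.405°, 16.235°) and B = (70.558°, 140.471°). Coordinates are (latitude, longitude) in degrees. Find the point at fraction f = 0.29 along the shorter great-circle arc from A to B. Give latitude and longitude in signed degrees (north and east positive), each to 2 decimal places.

59.28°, 26.90°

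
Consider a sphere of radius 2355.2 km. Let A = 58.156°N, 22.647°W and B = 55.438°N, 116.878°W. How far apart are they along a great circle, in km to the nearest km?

Let φ₁ = 1.0150 rad, φ₂ = 0.9676 rad, and Δλ = -1.6446 rad.
cos c = sin φ₁ sin φ₂ + cos φ₁ cos φ₂ cos Δλ = (0.8495)(0.8235) + (0.5276)(0.5673)(-0.0738) = 0.67748,
so c = arccos(0.67748) = 0.82646 rad.
Distance = R·c = 2355.2 × 0.8265 ≈ 1946 km.

1946 km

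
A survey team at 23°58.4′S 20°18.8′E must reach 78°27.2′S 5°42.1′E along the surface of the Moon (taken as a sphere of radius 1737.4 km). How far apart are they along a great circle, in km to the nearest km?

With latitudes φ₁ = -23.973°, φ₂ = -78.453° and longitude difference Δλ = -14.612°:
cos c = sin φ₁ sin φ₂ + cos φ₁ cos φ₂ cos Δλ = (-0.4063)(-0.9798) + (0.9137)(0.2002)(0.9677) = 0.57507,
so c = arccos(0.57507) = 0.95810 rad.
Distance = R·c = 1737.4 × 0.9581 ≈ 1665 km.

1665 km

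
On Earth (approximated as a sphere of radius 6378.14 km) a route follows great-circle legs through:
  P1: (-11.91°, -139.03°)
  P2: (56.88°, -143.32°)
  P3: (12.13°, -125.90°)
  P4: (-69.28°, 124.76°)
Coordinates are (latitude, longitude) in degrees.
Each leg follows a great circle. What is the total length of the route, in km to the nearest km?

Leg P1→P2: central angle 1.2022 rad, distance 7667.9 km.
Leg P2→P3: central angle 0.8153 rad, distance 5199.8 km.
Leg P3→P4: central angle 1.8871 rad, distance 12036.4 km.
Total: 7667.9 + 5199.8 + 12036.4 ≈ 24904 km.

24904 km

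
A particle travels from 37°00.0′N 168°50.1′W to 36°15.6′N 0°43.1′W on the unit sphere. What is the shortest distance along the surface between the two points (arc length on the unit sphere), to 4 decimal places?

Let φ₁ = 0.6458 rad, φ₂ = 0.6329 rad, and Δλ = 2.9342 rad.
cos c = sin φ₁ sin φ₂ + cos φ₁ cos φ₂ cos Δλ = (0.6018)(0.5915) + (0.7986)(0.8063)(-0.9786) = -0.27423,
so c = arccos(-0.27423) = 1.84858 rad.
On the unit sphere the arc length equals the central angle: 1.8486.

1.8486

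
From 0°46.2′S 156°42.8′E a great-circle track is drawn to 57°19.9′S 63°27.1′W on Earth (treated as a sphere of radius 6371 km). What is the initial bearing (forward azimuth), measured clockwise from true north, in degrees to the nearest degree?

158°

Δλ = 139.835° = 2.4406 rad.
y = sin Δλ · cos φ₂ = (0.6450)(0.5398) = 0.3482
x = cos φ₁ sin φ₂ − sin φ₁ cos φ₂ cos Δλ = (0.9999)(-0.8418) − (-0.0134)(0.5398)(-0.7642) = -0.8473
θ = atan2(y, x) = 157.66°, so the bearing is 158°.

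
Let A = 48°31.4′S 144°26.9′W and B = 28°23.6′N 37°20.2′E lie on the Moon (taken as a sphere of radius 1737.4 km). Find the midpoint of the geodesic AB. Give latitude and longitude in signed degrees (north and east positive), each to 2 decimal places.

-51.38°, 42.75°

Central angle δ = 2.7894 rad. Interpolating on the sphere with fraction f = 0.5:
P = [sin((1−f)δ)·A + sin(fδ)·B] / sin δ = 2.8544·A + 2.8544·B in Cartesian coordinates,
giving P = (0.4584, 0.4237, -0.7813), i.e. latitude -51.38°, longitude 42.75°.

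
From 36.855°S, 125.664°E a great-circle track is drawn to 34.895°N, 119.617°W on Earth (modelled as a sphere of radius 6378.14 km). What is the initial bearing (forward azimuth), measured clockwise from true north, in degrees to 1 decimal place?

Δλ = 114.719° = 2.0022 rad.
y = sin Δλ · cos φ₂ = (0.9084)(0.8202) = 0.7450
x = cos φ₁ sin φ₂ − sin φ₁ cos φ₂ cos Δλ = (0.8002)(0.5721) − (-0.5998)(0.8202)(-0.4182) = 0.2520
θ = atan2(y, x) = 71.31°, so the bearing is 71.3°.

71.3°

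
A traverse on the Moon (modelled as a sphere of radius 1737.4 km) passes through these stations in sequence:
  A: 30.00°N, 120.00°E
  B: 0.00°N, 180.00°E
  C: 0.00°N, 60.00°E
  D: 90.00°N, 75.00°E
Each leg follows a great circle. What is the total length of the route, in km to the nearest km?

Leg A→B: central angle 1.1230 rad, distance 1951.0 km.
Leg B→C: central angle 2.0944 rad, distance 3638.8 km.
Leg C→D: central angle 1.5708 rad, distance 2729.1 km.
Total: 1951.0 + 3638.8 + 2729.1 ≈ 8319 km.

8319 km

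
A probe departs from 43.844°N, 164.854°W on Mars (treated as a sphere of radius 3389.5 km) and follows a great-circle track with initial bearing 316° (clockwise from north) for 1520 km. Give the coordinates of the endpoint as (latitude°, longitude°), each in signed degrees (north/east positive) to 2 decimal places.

58.12°, 160.38°

Angular distance δ = d/R = 1520/3389.5 = 0.44844 rad; initial bearing θ = 5.5152 rad.
sin φ₂ = sin φ₁ cos δ + cos φ₁ sin δ cos θ = (0.6927)(0.9011) + (0.7212)(0.4336)(0.7193) = 0.8491, so φ₂ = 58.12°.
Δλ = atan2(sin θ sin δ cos φ₁, cos δ − sin φ₁ sin φ₂) = atan2(-0.2172, 0.3129) = -34.767°.
λ₂ = -164.854° − 34.767° = -199.62° → 160.38° after wrapping to (−180°, 180°].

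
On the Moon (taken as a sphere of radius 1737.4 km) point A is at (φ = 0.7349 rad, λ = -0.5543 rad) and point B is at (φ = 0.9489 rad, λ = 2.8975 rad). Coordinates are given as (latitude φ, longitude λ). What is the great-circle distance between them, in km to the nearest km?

2497 km

With latitudes φ₁ = 42.107°, φ₂ = 54.368° and longitude difference Δλ = -162.226°:
cos c = sin φ₁ sin φ₂ + cos φ₁ cos φ₂ cos Δλ = (0.6705)(0.8128) + (0.7419)(0.5826)(-0.9523) = 0.13339,
so c = arccos(0.13339) = 1.43700 rad.
Distance = R·c = 1737.4 × 1.4370 ≈ 2497 km.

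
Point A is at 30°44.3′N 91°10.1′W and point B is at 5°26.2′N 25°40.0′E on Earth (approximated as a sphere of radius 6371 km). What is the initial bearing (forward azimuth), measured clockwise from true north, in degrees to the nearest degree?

71°

Δλ = 116.835° = 2.0392 rad.
y = sin Δλ · cos φ₂ = (0.8923)(0.9955) = 0.8883
x = cos φ₁ sin φ₂ − sin φ₁ cos φ₂ cos Δλ = (0.8595)(0.0947) − (0.5111)(0.9955)(-0.4514) = 0.3111
θ = atan2(y, x) = 70.70°, so the bearing is 71°.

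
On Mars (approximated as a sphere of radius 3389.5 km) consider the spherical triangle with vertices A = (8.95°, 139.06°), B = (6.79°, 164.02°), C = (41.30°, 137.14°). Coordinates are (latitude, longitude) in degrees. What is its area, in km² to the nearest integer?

1468209 km²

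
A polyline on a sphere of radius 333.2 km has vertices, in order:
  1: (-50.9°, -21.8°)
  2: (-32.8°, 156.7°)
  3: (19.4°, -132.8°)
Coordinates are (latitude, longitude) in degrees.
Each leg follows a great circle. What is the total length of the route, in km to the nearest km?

Leg 1→2: central angle 1.6806 rad, distance 560.0 km.
Leg 2→3: central angle 1.4860 rad, distance 495.1 km.
Total: 560.0 + 495.1 ≈ 1055 km.

1055 km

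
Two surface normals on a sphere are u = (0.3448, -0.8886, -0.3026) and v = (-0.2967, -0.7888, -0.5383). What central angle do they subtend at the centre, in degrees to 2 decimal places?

u·v = 0.7615; |u| = 1.0000, |v| = 1.0000.
cos θ = (u·v)/(|u||v|) = 0.7615, so θ = 40.40°.

40.40°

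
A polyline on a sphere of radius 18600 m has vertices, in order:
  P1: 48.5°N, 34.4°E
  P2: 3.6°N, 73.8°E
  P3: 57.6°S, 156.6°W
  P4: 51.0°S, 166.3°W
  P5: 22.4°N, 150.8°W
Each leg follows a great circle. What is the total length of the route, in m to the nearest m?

82007 m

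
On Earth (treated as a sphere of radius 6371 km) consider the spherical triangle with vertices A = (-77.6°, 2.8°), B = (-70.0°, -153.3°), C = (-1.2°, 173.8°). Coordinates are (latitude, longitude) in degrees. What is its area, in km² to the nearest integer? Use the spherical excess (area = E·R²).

Side lengths (central angles): a = 1.2590, b = 1.7636, c = 0.5536 rad; semiperimeter s = 1.7881.
By l'Huilier's theorem, tan(E/4) = √[tan(s/2) tan((s−a)/2) tan((s−b)/2) tan((s−c)/2)], giving spherical excess E = 0.2165 rad.
Area = E·R² = 0.2165 × (6371)² ≈ 8785640 km².

8785640 km²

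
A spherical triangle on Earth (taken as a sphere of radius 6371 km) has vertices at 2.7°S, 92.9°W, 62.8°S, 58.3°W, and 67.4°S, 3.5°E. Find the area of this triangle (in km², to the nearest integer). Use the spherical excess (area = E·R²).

Side lengths (central angles): a = 0.4415, b = 1.5701, c = 1.1398 rad; semiperimeter s = 1.5757.
By l'Huilier's theorem, tan(E/4) = √[tan(s/2) tan((s−a)/2) tan((s−b)/2) tan((s−c)/2)], giving spherical excess E = 0.0797 rad.
Area = E·R² = 0.0797 × (6371)² ≈ 3236151 km².

3236151 km²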